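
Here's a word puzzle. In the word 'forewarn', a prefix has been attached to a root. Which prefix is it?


The word 'forewarn' = 'fore' (prefix) + 'warn' (root). The prefix is 'fore'.

fore


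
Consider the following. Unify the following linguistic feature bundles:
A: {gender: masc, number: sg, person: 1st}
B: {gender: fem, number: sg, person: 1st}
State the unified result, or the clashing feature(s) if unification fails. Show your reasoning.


Compare features:
gender: A=masc vs B=fem -> CLASH
number: A=sg vs B=sg -> unified: sg
person: A=1st vs B=1st -> unified: 1st
Clash detected on feature 'gender' (masc vs fem); unification fails.

CLASH on 'gender' (masc vs fem)


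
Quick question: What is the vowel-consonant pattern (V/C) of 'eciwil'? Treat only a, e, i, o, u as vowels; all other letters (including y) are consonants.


Letter mapping: e = V, c = C, i = V, w = C, i = V, l = C.

VCVCVC


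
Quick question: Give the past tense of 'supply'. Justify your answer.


Apply rule: Change -y to -ied. 'supply' becomes 'supplied'.

supplied


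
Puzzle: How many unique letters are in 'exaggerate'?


Unique letters in 'exaggerate': {a, e, g, r, t, x} = 6 distinct letters.

6


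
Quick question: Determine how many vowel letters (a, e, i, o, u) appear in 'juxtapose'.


Vowels in 'juxtapose': u, a, o, e = 4 vowels.

4


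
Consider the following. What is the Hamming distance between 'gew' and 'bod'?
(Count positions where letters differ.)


Alignment:
Position 1: 'g' vs 'b' = DIFFER
Position 2: 'e' vs 'o' = DIFFER
Position 3: 'w' vs 'd' = DIFFER
Total differences: 3

3


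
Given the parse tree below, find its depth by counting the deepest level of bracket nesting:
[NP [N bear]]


Count bracket nesting levels:
'[' at pos 0: depth = 1
'[' at pos 4: depth = 2
Maximum depth reached: 2

2


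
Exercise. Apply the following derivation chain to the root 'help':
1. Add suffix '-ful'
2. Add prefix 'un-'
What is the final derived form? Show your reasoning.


Step 1: Add suffix '-ful' to 'help' = 'helpful'
Step 2: Add prefix 'un-' to 'helpful' = 'unhelpful'

unhelpful


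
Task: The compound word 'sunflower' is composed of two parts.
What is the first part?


Split 'sunflower' into 'sun' + 'flower'. The first part is 'sun'.

sun


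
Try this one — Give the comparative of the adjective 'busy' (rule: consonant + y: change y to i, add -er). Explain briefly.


Apply comparative formation (consonant + y: change y to i, add -er): 'busy' -> 'busier'.

busier


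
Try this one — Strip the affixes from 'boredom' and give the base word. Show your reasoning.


Remove suffix '-dom' from 'boredom' to get root 'bore'.

bore


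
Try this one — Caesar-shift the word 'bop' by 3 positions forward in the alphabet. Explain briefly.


Shift each letter by 3: b -> e, o -> r, p -> s. Result: 'ers'.

ers


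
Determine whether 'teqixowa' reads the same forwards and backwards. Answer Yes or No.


Forward: 'teqixowa'
Reversed: 'awoxiqet'
They differ.

No


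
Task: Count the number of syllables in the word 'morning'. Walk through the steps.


Break 'morning' into syllables: morn-ing -> morn | ing = 2 syllables

2 syllables


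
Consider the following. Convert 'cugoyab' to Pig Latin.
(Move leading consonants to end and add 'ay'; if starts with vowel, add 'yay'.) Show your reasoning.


'cugoyab': move consonant cluster 'c' to end and add 'ay': 'ugoyabcay'.

ugoyabcay


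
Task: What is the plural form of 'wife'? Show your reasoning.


Apply rule: Change -fe to -ves. 'wife' becomes 'wives'.

wives


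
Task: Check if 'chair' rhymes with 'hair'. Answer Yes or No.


Rime (stressed vowel + following sounds) of 'chair': -air = /ɛər/
Rime of 'hair': -air = /ɛər/
/ɛər/ and /ɛər/ are the same ending sound, so the words rhyme.

Yes


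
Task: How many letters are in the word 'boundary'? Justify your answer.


Spell out 'boundary' and number each letter: b(1), o(2), u(3), n(4), d(5), a(6), r(7), y(8). Total: 8 letters.

8


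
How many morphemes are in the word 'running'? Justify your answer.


Decomposition: run (root) + -ing (suffix) = 2 morpheme(s)

2 morphemes


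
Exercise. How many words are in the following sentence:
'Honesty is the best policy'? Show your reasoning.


Split into words: Honesty | is | the | best | policy = 5 words.

5


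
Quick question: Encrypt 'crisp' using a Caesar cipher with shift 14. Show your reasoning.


Shift each letter by 14: c -> q, r -> f, i -> w, s -> g, p -> d. Result: 'qfwgd'.

qfwgd


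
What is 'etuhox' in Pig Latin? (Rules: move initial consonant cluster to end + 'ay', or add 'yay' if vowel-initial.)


'etuhox' starts with a vowel, so add 'yay': 'etuhoxyay'.

etuhoxyay


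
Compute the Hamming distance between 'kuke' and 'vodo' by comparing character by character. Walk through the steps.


Alignment:
Position 1: 'k' vs 'v' = DIFFER
Position 2: 'u' vs 'o' = DIFFER
Position 3: 'k' vs 'd' = DIFFER
Position 4: 'e' vs 'o' = DIFFER
Total differences: 4

4


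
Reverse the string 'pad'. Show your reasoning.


Reverse 'pad' character by character: 'dap'.

dap


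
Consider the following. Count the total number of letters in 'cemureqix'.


Spell out 'cemureqix' and number each letter: c(1), e(2), m(3), u(4), r(5), e(6), q(7), i(8), x(9). Total: 9 letters.

9


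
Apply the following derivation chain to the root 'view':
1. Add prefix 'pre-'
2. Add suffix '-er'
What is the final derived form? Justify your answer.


Step 1: Add prefix 'pre-' to 'view' = 'preview'
Step 2: Add suffix '-er' to 'preview' = 'previewer'

previewer


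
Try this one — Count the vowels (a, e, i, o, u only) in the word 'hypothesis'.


Vowels in 'hypothesis': o, e, i = 3 vowels.

3


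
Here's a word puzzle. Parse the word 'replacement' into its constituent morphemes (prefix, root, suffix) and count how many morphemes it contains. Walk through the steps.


Step 1: Identify prefix: 're' (meaning: again)
Step 2: Identify root: 'place'
Step 3: Identify suffix(es): 'ment'
Decomposition: re- (prefix: again) + place (root) + -ment (suffix: action/result)
Total morphemes: 3

3 morphemes (re- (prefix: again) + place (root) + -ment (suffix: action/result))


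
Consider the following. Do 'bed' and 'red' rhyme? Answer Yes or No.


Rime (stressed vowel + following sounds) of 'bed': -ed = /ɛd/
Rime of 'red': -ed = /ɛd/
/ɛd/ and /ɛd/ are the same ending sound, so the words rhyme.

Yes


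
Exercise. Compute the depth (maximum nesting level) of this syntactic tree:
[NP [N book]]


Count bracket nesting levels:
'[' at pos 0: depth = 1
'[' at pos 4: depth = 2
Maximum depth reached: 2

2


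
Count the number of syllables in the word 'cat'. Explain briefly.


Break 'cat' into syllables: cat -> cat = 1 syllable

1 syllable


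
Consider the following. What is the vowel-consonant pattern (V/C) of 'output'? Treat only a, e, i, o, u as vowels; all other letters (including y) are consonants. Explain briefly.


Letter mapping: o = V, u = V, t = C, p = C, u = V, t = C.

VVCCVC


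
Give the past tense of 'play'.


Apply rule: Add -ed. 'play' becomes 'played'.

played


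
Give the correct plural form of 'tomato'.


Apply rule: Add -es (consonant + o). 'tomato' becomes 'tomatoes'.

tomatoes


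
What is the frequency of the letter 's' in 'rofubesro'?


Letter 's' in 'rofubesro': found at position(s) 7 = 1 occurrence(s).

1


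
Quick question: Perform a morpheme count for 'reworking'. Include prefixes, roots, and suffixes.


Decomposition: re- (prefix) + work (root) + -ing (suffix) = 3 morpheme(s)

3 morphemes


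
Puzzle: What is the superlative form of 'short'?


Apply superlative formation (add -est): 'short' -> 'shortest'.

shortest


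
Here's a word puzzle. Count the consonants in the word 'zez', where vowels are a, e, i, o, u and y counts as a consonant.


Consonants in 'zez': z, z = 2 consonants.

2


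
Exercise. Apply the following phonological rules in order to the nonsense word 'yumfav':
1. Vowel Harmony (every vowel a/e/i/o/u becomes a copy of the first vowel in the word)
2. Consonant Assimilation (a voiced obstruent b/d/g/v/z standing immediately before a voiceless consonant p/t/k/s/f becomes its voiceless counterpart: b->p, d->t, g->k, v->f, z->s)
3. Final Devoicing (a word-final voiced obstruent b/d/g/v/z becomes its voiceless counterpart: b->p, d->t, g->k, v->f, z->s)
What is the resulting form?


Starting form: 'yumfav'
Rule 1: Vowel Harmony: all vowels become 'u' (matching first vowel). 'yumfav' -> 'yumfuv'
Rule 2: Consonant Assimilation: no voiced obstruent (b/d/g/v/z) stands immediately before a voiceless consonant (p/t/k/s/f). No change.
Rule 3: Final Devoicing: word-final voiced obstruent 'v' becomes voiceless 'f'. 'yumfuv' -> 'yumfuf'
Final form: 'yumfuf'

yumfuf


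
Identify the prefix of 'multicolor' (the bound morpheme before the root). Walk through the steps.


The word 'multicolor' = 'multi' (prefix) + 'color' (root). The prefix is 'multi'.

multi


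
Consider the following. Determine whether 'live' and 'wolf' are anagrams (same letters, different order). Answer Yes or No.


Sorted letters of 'live': 'eilv'
Sorted letters of 'wolf': 'flow'
They do not match.

No


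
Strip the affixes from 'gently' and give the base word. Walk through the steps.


Remove suffix '-ly' from 'gently' to get root 'gentle'.

gentle


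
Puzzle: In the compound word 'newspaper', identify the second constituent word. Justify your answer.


Split 'newspaper' into 'news' + 'paper'. The second part is 'paper'.

paper


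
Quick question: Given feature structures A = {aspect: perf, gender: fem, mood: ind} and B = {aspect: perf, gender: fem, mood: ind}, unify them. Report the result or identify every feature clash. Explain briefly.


Compare features:
aspect: A=perf vs B=perf -> unified: perf
gender: A=fem vs B=fem -> unified: fem
mood: A=ind vs B=ind -> unified: ind
No clashes found.

Unified: {aspect: perf, gender: fem, mood: ind}


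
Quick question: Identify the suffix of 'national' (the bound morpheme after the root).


The word 'national' = 'nation' (root) + '-al' (suffix). The suffix is '-al'.

al


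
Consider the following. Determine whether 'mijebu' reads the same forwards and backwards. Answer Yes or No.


Forward: 'mijebu'
Reversed: 'ubejim'
They differ.

No


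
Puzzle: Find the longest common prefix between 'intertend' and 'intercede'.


Compare from the start: 5 characters match: 'inter'. Mismatch at position 6: 't' vs 'c'.

inter


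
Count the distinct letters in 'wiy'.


Unique letters in 'wiy': {i, w, y} = 3 distinct letters.

3


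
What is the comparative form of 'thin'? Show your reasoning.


Apply comparative formation (double final consonant, add -er): 'thin' -> 'thinner'.

thinner


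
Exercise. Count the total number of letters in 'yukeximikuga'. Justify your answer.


Spell out 'yukeximikuga' and number each letter: y(1), u(2), k(3), e(4), x(5), i(6), m(7), i(8), k(9), u(10), g(11), a(12). Total: 12 letters.

12


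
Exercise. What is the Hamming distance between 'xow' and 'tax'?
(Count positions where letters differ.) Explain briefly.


Alignment:
Position 1: 'x' vs 't' = DIFFER
Position 2: 'o' vs 'a' = DIFFER
Position 3: 'w' vs 'x' = DIFFER
Total differences: 3

3


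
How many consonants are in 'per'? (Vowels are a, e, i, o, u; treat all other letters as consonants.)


Consonants in 'per': p, r = 2 consonants.

2


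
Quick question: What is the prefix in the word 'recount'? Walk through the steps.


The word 'recount' = 're' (prefix) + 'count' (root). The prefix is 're'.

re


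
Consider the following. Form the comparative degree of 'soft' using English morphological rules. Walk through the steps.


Apply comparative formation (add -er): 'soft' -> 'softer'.

softer


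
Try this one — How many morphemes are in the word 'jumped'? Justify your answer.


Decomposition: jump (root) + -ed (suffix) = 2 morpheme(s)

2 morphemes


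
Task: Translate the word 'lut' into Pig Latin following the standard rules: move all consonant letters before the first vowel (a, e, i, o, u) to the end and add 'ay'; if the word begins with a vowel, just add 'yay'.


'lut': move consonant cluster 'l' to end and add 'ay': 'utlay'.

utlay


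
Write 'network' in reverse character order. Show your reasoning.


Reverse 'network' character by character: 'krowten'.

krowten


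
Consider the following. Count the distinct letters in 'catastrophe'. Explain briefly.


Unique letters in 'catastrophe': {a, c, e, h, o, p, r, s, t} = 9 distinct letters.

9


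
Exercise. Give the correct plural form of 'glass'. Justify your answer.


Apply rule: Add -es (sibilant/fricative ending). 'glass' becomes 'glasses'.

glasses


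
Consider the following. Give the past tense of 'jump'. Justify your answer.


Apply rule: Add -ed. 'jump' becomes 'jumped'.

jumped


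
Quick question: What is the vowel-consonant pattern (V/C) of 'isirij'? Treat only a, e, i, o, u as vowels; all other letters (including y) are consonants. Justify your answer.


Letter mapping: i = V, s = C, i = V, r = C, i = V, j = C.

VCVCVC


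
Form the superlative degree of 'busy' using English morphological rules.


Apply superlative formation (consonant + y: change y to i, add -est): 'busy' -> 'busiest'.

busiest


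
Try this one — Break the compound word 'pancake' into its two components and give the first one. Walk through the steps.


Split 'pancake' into 'pan' + 'cake'. The first part is 'pan'.

pan


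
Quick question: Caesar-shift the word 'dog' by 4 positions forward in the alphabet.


Shift each letter by 4: d -> h, o -> s, g -> k. Result: 'hsk'.

hsk


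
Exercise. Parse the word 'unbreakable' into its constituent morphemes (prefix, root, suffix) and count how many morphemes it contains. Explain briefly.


Step 1: Identify prefix: 'un' (meaning: not/reverse)
Step 2: Identify root: 'break'
Step 3: Identify suffix(es): 'able'
Decomposition: un- (prefix: not/reverse) + break (root) + -able (suffix: capable of)
Total morphemes: 3

3 morphemes (un- (prefix: not/reverse) + break (root) + -able (suffix: capable of))


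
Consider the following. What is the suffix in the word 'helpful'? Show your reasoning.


The word 'helpful' = 'help' (root) + '-ful' (suffix). The suffix is '-ful'.

ful


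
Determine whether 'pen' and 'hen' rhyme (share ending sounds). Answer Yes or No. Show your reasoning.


Rime (stressed vowel + following sounds) of 'pen': -en = /ɛn/
Rime of 'hen': -en = /ɛn/
/ɛn/ and /ɛn/ are the same ending sound, so the words rhyme.

Yes


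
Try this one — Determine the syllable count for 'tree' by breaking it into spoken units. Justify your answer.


Break 'tree' into syllables: tree -> tree = 1 syllable

1 syllable


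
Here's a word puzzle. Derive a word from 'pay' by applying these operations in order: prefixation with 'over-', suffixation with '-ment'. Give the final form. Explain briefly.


Step 1: Add prefix 'over-' to 'pay' = 'overpay'
Step 2: Add suffix '-ment' to 'overpay' = 'overpayment'

overpayment


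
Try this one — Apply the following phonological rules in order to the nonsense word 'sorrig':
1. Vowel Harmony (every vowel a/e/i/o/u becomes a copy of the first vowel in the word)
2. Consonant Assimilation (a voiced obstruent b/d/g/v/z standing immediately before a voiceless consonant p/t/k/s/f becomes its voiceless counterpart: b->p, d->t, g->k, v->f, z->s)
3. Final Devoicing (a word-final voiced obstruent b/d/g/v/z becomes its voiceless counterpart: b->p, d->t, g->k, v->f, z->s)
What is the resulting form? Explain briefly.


Starting form: 'sorrig'
Rule 1: Vowel Harmony: all vowels become 'o' (matching first vowel). 'sorrig' -> 'sorrog'
Rule 2: Consonant Assimilation: no voiced obstruent (b/d/g/v/z) stands immediately before a voiceless consonant (p/t/k/s/f). No change.
Rule 3: Final Devoicing: word-final voiced obstruent 'g' becomes voiceless 'k'. 'sorrog' -> 'sorrok'
Final form: 'sorrok'

sorrok


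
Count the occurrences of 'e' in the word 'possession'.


Letter 'e' in 'possession': found at position(s) 5 = 1 occurrence(s).

1


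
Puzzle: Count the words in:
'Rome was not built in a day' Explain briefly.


Split into words: Rome | was | not | built | in | a | day = 7 words.

7


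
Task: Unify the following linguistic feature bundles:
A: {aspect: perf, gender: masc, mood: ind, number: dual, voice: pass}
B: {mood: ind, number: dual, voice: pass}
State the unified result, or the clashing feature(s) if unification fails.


Compare features:
aspect: A=perf vs B=_ -> unified: perf
gender: A=masc vs B=_ -> unified: masc
mood: A=ind vs B=ind -> unified: ind
number: A=dual vs B=dual -> unified: dual
voice: A=pass vs B=pass -> unified: pass
No clashes found.

Unified: {aspect: perf, gender: masc, mood: ind, number: dual, voice: pass}


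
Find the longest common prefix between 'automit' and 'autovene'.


Compare from the start: 4 characters match: 'auto'. Mismatch at position 5: 'm' vs 'v'.

auto


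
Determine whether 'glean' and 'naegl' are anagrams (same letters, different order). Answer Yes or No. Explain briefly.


Sorted letters of 'glean': 'aegln'
Sorted letters of 'naegl': 'aegln'
They match.

Yes


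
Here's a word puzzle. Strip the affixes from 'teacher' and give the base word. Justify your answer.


Remove suffix '-er' from 'teacher' to get root 'teach'.

teach


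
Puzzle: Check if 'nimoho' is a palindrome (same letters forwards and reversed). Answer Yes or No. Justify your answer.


Forward: 'nimoho'
Reversed: 'ohomin'
They differ.

No


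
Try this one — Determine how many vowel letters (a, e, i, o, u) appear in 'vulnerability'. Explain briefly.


Vowels in 'vulnerability': u, e, a, i, i = 5 vowels.

5


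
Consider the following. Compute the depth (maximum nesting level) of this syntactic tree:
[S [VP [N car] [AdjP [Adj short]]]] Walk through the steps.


Count bracket nesting levels:
'[' at pos 0: depth = 1
'[' at pos 3: depth = 2
'[' at pos 7: depth = 3
'[' at pos 15: depth = 3
'[' at pos 21: depth = 4
Maximum depth reached: 4

4


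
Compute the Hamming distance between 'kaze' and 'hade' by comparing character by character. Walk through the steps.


Alignment:
Position 1: 'k' vs 'h' = DIFFER
Position 2: 'a' vs 'a' = match
Position 3: 'z' vs 'd' = DIFFER
Position 4: 'e' vs 'e' = match
Total differences: 2

2


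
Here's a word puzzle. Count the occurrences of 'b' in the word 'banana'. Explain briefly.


Letter 'b' in 'banana': found at position(s) 1 = 1 occurrence(s).

1


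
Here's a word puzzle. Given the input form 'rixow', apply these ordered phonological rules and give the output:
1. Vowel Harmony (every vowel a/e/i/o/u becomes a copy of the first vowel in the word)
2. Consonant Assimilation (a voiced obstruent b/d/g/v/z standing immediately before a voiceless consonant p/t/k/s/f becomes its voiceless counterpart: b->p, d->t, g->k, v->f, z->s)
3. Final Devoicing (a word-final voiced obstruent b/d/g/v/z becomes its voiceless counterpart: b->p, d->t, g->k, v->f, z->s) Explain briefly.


Starting form: 'rixow'
Rule 1: Vowel Harmony: all vowels become 'i' (matching first vowel). 'rixow' -> 'rixiw'
Rule 2: Consonant Assimilation: no voiced obstruent (b/d/g/v/z) stands immediately before a voiceless consonant (p/t/k/s/f). No change.
Rule 3: Final Devoicing: final consonant 'w' is not one of the voiced obstruents b/d/g/v/z. No change.
Final form: 'rixiw'

rixiw


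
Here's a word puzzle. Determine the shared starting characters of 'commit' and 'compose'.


Compare from the start: 3 characters match: 'com'. Mismatch at position 4: 'm' vs 'p'.

com


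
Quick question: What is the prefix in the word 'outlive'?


The word 'outlive' = 'out' (prefix) + 'live' (root). The prefix is 'out'.

out


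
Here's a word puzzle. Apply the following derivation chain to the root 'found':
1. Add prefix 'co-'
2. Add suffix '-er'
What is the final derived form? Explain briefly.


Step 1: Add prefix 'co-' to 'found' = 'cofound'
Step 2: Add suffix '-er' to 'cofound' = 'cofounder'

cofounder


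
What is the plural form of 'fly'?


Apply rule: Change -y to -ies (consonant + y). 'fly' becomes 'flies'.

flies


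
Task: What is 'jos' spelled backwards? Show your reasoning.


Reverse 'jos' character by character: 'soj'.

soj


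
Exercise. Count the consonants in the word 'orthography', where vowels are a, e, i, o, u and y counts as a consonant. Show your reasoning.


Consonants in 'orthography': r, t, h, g, r, p, h, y = 8 consonants.

8


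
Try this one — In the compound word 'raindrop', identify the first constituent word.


Split 'raindrop' into 'rain' + 'drop'. The first part is 'rain'.

rain


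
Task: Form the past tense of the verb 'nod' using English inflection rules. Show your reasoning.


Apply rule: Double final consonant and add -ed. 'nod' becomes 'nodded'.

nodded


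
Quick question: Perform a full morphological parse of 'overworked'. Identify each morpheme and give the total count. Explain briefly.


Step 1: Identify prefix: 'over' (meaning: excessively)
Step 2: Identify root: 'work'
Step 3: Identify suffix(es): 'ed'
Decomposition: over- (prefix: excessively) + work (root) + -ed (suffix: past)
Total morphemes: 3

3 morphemes (over- (prefix: excessively) + work (root) + -ed (suffix: past))


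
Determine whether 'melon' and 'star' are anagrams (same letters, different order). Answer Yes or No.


Sorted letters of 'melon': 'elmno'
Sorted letters of 'star': 'arst'
They do not match.

No


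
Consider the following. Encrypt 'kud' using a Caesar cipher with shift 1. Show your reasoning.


Shift each letter by 1: k -> l, u -> v, d -> e. Result: 'lve'.

lve


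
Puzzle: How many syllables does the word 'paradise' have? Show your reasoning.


Break 'paradise' into syllables: par-a-dise -> par | a | dise = 3 syllables

3 syllables


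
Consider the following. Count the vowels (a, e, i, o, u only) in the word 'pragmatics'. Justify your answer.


Vowels in 'pragmatics': a, a, i = 3 vowels.

3


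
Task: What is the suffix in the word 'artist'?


The word 'artist' = 'art' (root) + '-ist' (suffix). The suffix is '-ist'.

ist


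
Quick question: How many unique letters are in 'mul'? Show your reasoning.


Unique letters in 'mul': {l, m, u} = 3 distinct letters.

3


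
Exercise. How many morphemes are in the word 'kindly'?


Decomposition: kind (root) + -ly (suffix) = 2 morpheme(s)

2 morphemes


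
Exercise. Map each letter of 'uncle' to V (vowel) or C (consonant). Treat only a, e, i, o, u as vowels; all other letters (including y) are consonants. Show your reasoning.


Letter mapping: u = V, n = C, c = C, l = C, e = V.

VCCCV


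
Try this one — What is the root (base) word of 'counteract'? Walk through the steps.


Remove prefix 'counter' from 'counteract' to get root 'act'.

act


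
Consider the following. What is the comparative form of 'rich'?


Apply comparative formation (add -er): 'rich' -> 'richer'.

richer


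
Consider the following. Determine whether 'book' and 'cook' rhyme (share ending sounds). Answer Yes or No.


Rime (stressed vowel + following sounds) of 'book': -ook = /ʊk/
Rime of 'cook': -ook = /ʊk/
/ʊk/ and /ʊk/ are the same ending sound, so the words rhyme.

Yes


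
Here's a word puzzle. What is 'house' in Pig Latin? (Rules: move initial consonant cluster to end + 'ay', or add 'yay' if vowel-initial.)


'house': move consonant cluster 'h' to end and add 'ay': 'ousehay'.

ousehay


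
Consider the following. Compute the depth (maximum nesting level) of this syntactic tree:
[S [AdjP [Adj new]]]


Count bracket nesting levels:
'[' at pos 0: depth = 1
'[' at pos 3: depth = 2
'[' at pos 9: depth = 3
Maximum depth reached: 3

3


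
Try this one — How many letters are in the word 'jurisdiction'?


Spell out 'jurisdiction' and number each letter: j(1), u(2), r(3), i(4), s(5), d(6), i(7), c(8), t(9), i(10), o(11), n(12). Total: 12 letters.

12


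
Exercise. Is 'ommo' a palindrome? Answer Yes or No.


Forward: 'ommo'
Reversed: 'ommo'
They are identical.

Yes


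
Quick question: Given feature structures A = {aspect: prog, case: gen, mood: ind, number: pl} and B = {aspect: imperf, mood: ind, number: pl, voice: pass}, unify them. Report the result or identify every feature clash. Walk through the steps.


Compare features:
aspect: A=prog vs B=imperf -> CLASH
case: A=gen vs B=_ -> unified: gen
mood: A=ind vs B=ind -> unified: ind
number: A=pl vs B=pl -> unified: pl
voice: A=_ vs B=pass -> unified: pass
Clash detected on feature 'aspect' (prog vs imperf); unification fails.

CLASH on 'aspect' (prog vs imperf)


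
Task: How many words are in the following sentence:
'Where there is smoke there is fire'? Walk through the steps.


Split into words: Where | there | is | smoke | there | is | fire = 7 words.

7


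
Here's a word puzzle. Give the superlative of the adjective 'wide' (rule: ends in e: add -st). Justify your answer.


Apply superlative formation (ends in e: add -st): 'wide' -> 'widest'.

widest


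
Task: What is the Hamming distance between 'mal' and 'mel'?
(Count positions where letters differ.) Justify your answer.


Alignment:
Position 1: 'm' vs 'm' = match
Position 2: 'a' vs 'e' = DIFFER
Position 3: 'l' vs 'l' = match
Total differences: 1

1


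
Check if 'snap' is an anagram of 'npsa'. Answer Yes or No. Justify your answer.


Sorted letters of 'snap': 'anps'
Sorted letters of 'npsa': 'anps'
They match.

Yes


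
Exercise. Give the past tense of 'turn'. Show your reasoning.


Apply rule: Add -ed. 'turn' becomes 'turned'.

turned


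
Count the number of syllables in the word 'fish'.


Break 'fish' into syllables: fish -> fish = 1 syllable

1 syllable


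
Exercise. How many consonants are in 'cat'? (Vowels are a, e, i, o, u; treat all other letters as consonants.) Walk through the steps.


Consonants in 'cat': c, t = 2 consonants.

2


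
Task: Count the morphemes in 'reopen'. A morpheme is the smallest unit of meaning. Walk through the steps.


Decomposition: re- (prefix) + open (root) = 2 morpheme(s)

2 morphemes


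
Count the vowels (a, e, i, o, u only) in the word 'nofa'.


Vowels in 'nofa': o, a = 2 vowels.

2


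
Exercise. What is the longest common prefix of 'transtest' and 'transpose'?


Compare from the start: 5 characters match: 'trans'. Mismatch at position 6: 't' vs 'p'.

trans


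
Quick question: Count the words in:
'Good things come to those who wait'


Split into words: Good | things | come | to | those | who | wait = 7 words.

7


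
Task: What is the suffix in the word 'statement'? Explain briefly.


The word 'statement' = 'state' (root) + '-ment' (suffix). The suffix is '-ment'.

ment


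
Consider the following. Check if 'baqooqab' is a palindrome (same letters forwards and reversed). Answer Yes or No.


Forward: 'baqooqab'
Reversed: 'baqooqab'
They are identical.

Yes


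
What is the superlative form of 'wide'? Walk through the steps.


Apply superlative formation (ends in e: add -st): 'wide' -> 'widest'.

widest


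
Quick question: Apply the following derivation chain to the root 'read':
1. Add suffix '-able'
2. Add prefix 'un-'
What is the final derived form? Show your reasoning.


Step 1: Add suffix '-able' to 'read' = 'readable'
Step 2: Add prefix 'un-' to 'readable' = 'unreadable'

unreadable


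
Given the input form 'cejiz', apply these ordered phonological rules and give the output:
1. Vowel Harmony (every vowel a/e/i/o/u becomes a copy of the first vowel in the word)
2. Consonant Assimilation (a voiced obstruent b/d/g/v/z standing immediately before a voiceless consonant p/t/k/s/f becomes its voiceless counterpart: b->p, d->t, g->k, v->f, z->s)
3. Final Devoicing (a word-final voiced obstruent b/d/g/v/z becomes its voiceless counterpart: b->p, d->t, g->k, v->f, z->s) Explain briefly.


Starting form: 'cejiz'
Rule 1: Vowel Harmony: all vowels become 'e' (matching first vowel). 'cejiz' -> 'cejez'
Rule 2: Consonant Assimilation: no voiced obstruent (b/d/g/v/z) stands immediately before a voiceless consonant (p/t/k/s/f). No change.
Rule 3: Final Devoicing: word-final voiced obstruent 'z' becomes voiceless 's'. 'cejez' -> 'cejes'
Final form: 'cejes'

cejes


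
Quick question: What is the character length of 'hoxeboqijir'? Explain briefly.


Spell out 'hoxeboqijir' and number each letter: h(1), o(2), x(3), e(4), b(5), o(6), q(7), i(8), j(9), i(10), r(11). Total: 11 letters.

11


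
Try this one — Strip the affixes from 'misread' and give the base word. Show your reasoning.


Remove prefix 'mis' from 'misread' to get root 'read'.

read


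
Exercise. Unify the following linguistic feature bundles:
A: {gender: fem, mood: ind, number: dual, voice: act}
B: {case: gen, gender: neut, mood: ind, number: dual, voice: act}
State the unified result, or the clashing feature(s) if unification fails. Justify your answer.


Compare features:
case: A=_ vs B=gen -> unified: gen
gender: A=fem vs B=neut -> CLASH
mood: A=ind vs B=ind -> unified: ind
number: A=dual vs B=dual -> unified: dual
voice: A=act vs B=act -> unified: act
Clash detected on feature 'gender' (fem vs neut); unification fails.

CLASH on 'gender' (fem vs neut)


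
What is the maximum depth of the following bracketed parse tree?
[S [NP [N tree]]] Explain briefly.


Count bracket nesting levels:
'[' at pos 0: depth = 1
'[' at pos 3: depth = 2
'[' at pos 7: depth = 3
Maximum depth reached: 3

3


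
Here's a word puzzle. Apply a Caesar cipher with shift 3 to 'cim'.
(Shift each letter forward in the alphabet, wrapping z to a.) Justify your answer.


Shift each letter by 3: c -> f, i -> l, m -> p. Result: 'flp'.

flp


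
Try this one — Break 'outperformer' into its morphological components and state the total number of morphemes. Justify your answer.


Step 1: Identify prefix: 'out' (meaning: surpass)
Step 2: Identify root: 'perform'
Step 3: Identify suffix(es): 'er'
Decomposition: out- (prefix: surpass) + perform (root) + -er (suffix: one who)
Total morphemes: 3

3 morphemes (out- (prefix: surpass) + perform (root) + -er (suffix: one who))


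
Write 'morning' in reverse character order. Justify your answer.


Reverse 'morning' character by character: 'gninrom'.

gninrom


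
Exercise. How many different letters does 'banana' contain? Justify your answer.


Unique letters in 'banana': {a, b, n} = 3 distinct letters.

3


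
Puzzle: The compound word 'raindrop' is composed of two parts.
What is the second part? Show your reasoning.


Split 'raindrop' into 'rain' + 'drop'. The second part is 'drop'.

drop


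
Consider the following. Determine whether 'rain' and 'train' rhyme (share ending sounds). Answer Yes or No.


Rime (stressed vowel + following sounds) of 'rain': -ain = /eɪn/
Rime of 'train': -ain = /eɪn/
/eɪn/ and /eɪn/ are the same ending sound, so the words rhyme.

Yes


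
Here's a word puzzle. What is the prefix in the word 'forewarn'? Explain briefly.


The word 'forewarn' = 'fore' (prefix) + 'warn' (root). The prefix is 'fore'.

fore


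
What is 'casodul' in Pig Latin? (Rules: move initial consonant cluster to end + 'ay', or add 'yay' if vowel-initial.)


'casodul': move consonant cluster 'c' to end and add 'ay': 'asodulcay'.

asodulcay


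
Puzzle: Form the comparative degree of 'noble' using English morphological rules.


Apply comparative formation (ends in e: add -r): 'noble' -> 'nobler'.

nobler


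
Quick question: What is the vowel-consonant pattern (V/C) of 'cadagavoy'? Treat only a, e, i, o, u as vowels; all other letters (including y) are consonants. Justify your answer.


Letter mapping: c = C, a = V, d = C, a = V, g = C, a = V, v = C, o = V, y = C.

CVCVCVCVC


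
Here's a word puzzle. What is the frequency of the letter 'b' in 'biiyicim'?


Letter 'b' in 'biiyicim': found at position(s) 1 = 1 occurrence(s).

1


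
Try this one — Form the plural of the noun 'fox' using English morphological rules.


Apply rule: Add -es (sibilant/fricative ending). 'fox' becomes 'foxes'.

foxes


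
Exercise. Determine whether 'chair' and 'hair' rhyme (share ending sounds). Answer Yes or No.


Rime (stressed vowel + following sounds) of 'chair': -air = /ɛər/
Rime of 'hair': -air = /ɛər/
/ɛər/ and /ɛər/ are the same ending sound, so the words rhyme.

Yes


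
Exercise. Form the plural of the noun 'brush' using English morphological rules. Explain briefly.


Apply rule: Add -es (sibilant/fricative ending). 'brush' becomes 'brushes'.

brushes


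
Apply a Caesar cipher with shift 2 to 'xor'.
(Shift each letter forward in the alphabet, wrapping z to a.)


Shift each letter by 2: x -> z, o -> q, r -> t. Result: 'zqt'.

zqt


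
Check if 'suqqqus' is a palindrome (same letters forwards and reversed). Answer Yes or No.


Forward: 'suqqqus'
Reversed: 'suqqqus'
They are identical.

Yes


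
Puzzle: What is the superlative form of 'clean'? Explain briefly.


Apply superlative formation (add -est): 'clean' -> 'cleanest'.

cleanest


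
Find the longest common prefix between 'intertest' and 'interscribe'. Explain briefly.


Compare from the start: 5 characters match: 'inter'. Mismatch at position 6: 't' vs 's'.

inter


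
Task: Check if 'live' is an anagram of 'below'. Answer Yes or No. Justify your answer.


Sorted letters of 'live': 'eilv'
Sorted letters of 'below': 'below'
They do not match.

No


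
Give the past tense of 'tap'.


Apply rule: Double final consonant and add -ed. 'tap' becomes 'tapped'.

tapped


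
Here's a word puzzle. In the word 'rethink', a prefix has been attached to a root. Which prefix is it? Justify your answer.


The word 'rethink' = 're' (prefix) + 'think' (root). The prefix is 're'.

re


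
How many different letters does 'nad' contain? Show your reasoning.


Unique letters in 'nad': {a, d, n} = 3 distinct letters.

3


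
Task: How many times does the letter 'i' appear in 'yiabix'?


Letter 'i' in 'yiabix': found at position(s) 2, 5 = 2 occurrence(s).

2


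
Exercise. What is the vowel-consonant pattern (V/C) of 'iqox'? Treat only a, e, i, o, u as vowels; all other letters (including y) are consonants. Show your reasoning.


Letter mapping: i = V, q = C, o = V, x = C.

VCVC


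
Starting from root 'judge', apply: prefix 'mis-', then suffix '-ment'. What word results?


Step 1: Add prefix 'mis-' to 'judge' = 'misjudge'
Step 2: Add suffix '-ment' to 'misjudge' = 'misjudgment'

misjudgment


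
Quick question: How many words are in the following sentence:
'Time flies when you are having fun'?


Split into words: Time | flies | when | you | are | having | fun = 7 words.

7


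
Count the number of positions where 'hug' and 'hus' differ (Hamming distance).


Alignment:
Position 1: 'h' vs 'h' = match
Position 2: 'u' vs 'u' = match
Position 3: 'g' vs 's' = DIFFER
Total differences: 1

1


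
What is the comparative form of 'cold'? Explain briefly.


Apply comparative formation (add -er): 'cold' -> 'colder'.

colder


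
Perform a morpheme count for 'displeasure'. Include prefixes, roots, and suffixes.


Decomposition: dis- (prefix) + please (root) + -ure (suffix) = 3 morpheme(s)

3 morphemes


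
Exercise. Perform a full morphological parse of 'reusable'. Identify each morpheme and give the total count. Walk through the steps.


Step 1: Identify prefix: 're' (meaning: again)
Step 2: Identify root: 'use'
Step 3: Identify suffix(es): 'able'
Decomposition: re- (prefix: again) + use (root) + -able (suffix: capable of)
Total morphemes: 3

3 morphemes (re- (prefix: again) + use (root) + -able (suffix: capable of))


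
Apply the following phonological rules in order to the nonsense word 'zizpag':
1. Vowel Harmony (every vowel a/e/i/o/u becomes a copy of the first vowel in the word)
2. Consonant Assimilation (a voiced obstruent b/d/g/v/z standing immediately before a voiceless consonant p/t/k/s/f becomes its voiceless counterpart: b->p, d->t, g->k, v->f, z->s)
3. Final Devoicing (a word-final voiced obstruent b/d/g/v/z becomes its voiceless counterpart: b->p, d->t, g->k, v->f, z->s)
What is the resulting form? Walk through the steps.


Starting form: 'zizpag'
Rule 1: Vowel Harmony: all vowels become 'i' (matching first vowel). 'zizpag' -> 'zizpig'
Rule 2: Consonant Assimilation: voiced obstruent before voiceless consonant becomes voiceless ('zp' -> 'sp'). 'zizpig' -> 'zispig'
Rule 3: Final Devoicing: word-final voiced obstruent 'g' becomes voiceless 'k'. 'zispig' -> 'zispik'
Final form: 'zispik'

zispik


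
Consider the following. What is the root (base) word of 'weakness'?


Remove suffix '-ness' from 'weakness' to get root 'weak'.

weak


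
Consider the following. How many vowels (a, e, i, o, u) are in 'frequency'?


Vowels in 'frequency': e, u, e = 3 vowels.

3


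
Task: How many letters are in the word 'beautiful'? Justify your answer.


Spell out 'beautiful' and number each letter: b(1), e(2), a(3), u(4), t(5), i(6), f(7), u(8), l(9). Total: 9 letters.

9


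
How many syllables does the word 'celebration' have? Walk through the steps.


Break 'celebration' into syllables: cel-e-bra-tion -> cel | e | bra | tion = 4 syllables

4 syllables


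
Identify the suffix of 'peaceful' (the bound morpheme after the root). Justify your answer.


The word 'peaceful' = 'peace' (root) + '-ful' (suffix). The suffix is '-ful'.

ful


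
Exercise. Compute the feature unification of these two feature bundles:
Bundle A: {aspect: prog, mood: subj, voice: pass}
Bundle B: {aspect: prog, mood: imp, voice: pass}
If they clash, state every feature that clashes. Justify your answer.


Compare features:
aspect: A=prog vs B=prog -> unified: prog
mood: A=subj vs B=imp -> CLASH
voice: A=pass vs B=pass -> unified: pass
Clash detected on feature 'mood' (subj vs imp); unification fails.

CLASH on 'mood' (subj vs imp)


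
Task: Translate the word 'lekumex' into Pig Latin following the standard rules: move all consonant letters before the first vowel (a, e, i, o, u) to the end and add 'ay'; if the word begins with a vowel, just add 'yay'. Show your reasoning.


'lekumex': move consonant cluster 'l' to end and add 'ay': 'ekumexlay'.

ekumexlay


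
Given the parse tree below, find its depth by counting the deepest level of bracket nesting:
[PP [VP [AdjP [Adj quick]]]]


Count bracket nesting levels:
'[' at pos 0: depth = 1
'[' at pos 4: depth = 2
'[' at pos 8: depth = 3
'[' at pos 14: depth = 4
Maximum depth reached: 4

4


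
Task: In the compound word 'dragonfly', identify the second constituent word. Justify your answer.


Split 'dragonfly' into 'dragon' + 'fly'. The second part is 'fly'.

fly


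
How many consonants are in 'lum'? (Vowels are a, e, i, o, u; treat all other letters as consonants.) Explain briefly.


Consonants in 'lum': l, m = 2 consonants.

2


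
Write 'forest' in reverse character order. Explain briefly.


Reverse 'forest' character by character: 'tserof'.

tserof


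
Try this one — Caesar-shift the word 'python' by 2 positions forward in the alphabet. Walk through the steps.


Shift each letter by 2: p -> r, y -> a, t -> v, h -> j, o -> q, n -> p. Result: 'ravjqp'.

ravjqp
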